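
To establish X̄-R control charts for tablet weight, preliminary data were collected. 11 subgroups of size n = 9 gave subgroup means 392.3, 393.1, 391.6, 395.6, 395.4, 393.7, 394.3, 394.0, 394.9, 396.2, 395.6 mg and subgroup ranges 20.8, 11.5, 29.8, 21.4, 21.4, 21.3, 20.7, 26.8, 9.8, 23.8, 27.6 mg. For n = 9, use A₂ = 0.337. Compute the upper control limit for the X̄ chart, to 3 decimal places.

401.442

X̄̄ = (392.3 + 393.1 + 391.6 + 395.6 + 395.4 + 393.7 + 394.3 + 394.0 + 394.9 + 396.2 + 395.6) / 11 = 4336.7000 / 11 = 394.2455
R̄ = (20.8 + 11.5 + 29.8 + 21.4 + 21.4 + 21.3 + 20.7 + 26.8 + 9.8 + 23.8 + 27.6) / 11 = 234.9000 / 11 = 21.3545
UCL = X̄̄ + A₂·R̄ = 394.2455 + 0.337 × 21.3545 = 401.4419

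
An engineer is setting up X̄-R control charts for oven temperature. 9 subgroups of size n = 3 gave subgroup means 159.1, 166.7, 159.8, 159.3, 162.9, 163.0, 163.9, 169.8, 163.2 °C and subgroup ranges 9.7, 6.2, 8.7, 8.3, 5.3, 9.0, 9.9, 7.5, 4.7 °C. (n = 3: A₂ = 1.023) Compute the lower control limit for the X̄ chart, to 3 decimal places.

155.201

X̄̄ = (159.1 + 166.7 + 159.8 + 159.3 + 162.9 + 163.0 + 163.9 + 169.8 + 163.2) / 9 = 1467.7000 / 9 = 163.0778
R̄ = (9.7 + 6.2 + 8.7 + 8.3 + 5.3 + 9.0 + 9.9 + 7.5 + 4.7) / 9 = 69.3000 / 9 = 7.7000
LCL = X̄̄ − A₂·R̄ = 163.0778 − 1.023 × 7.7000 = 155.2007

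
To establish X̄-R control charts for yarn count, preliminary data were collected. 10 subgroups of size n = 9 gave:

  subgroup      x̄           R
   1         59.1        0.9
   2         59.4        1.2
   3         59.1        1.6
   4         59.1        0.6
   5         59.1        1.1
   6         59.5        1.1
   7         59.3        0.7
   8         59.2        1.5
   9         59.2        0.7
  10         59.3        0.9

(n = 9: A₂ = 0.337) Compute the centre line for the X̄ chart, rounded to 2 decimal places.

X̄̄ = (59.1 + 59.4 + 59.1 + 59.1 + 59.1 + 59.5 + 59.3 + 59.2 + 59.2 + 59.3) / 10 = 592.3000 / 10 = 59.2300
CL = X̄̄ = 59.2300

59.23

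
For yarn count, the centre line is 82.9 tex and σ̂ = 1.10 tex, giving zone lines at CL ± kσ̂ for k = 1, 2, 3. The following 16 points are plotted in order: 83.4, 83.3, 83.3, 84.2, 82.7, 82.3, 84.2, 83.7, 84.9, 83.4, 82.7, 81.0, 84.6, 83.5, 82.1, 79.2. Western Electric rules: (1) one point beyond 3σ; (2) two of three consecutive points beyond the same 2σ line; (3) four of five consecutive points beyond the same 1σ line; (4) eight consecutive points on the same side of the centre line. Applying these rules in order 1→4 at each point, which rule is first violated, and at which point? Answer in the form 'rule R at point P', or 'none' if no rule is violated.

Zone of each point (C = within 1σ̂, B = 1σ̂–2σ̂, A = 2σ̂–3σ̂, * = beyond 3σ̂; sign = side of CL): 1:+C, 2:+C, 3:+C, 4:+B, 5:-C, 6:-C, 7:+B, 8:+C, 9:+B, 10:+C, 11:-C, 12:-B, 13:+B, 14:+C, 15:-C, 16:-*
Rule 1 (one point beyond the 3σ limits) is satisfied at point 16.

rule 1 at point 16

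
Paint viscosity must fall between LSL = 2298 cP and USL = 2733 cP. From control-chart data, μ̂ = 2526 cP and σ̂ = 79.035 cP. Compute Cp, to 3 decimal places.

0.917

Cp = (USL − LSL) / (6σ̂) = (2733 − 2298) / (6 × 79.035) = 435.0000 / 474.2100 = 0.9173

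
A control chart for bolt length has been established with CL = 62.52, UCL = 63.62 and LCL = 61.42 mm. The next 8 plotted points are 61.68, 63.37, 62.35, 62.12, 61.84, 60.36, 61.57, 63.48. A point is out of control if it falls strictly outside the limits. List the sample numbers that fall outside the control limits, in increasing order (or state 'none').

Compare each point to [61.42, 63.62]: sample 6 = 60.36 < LCL.

6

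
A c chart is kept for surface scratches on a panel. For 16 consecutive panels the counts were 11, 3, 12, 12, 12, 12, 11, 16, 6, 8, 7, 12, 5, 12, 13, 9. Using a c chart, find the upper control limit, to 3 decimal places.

19.579

c̄ = (11 + 3 + 12 + 12 + 12 + 12 + 11 + 16 + 6 + 8 + 7 + 12 + 5 + 12 + 13 + 9) / 16 = 161 / 16 = 10.0625
UCL = c̄ + 3√c̄ = 10.0625 + 3 × √10.0625 = 10.0625 + 3 × 3.1721 = 19.5789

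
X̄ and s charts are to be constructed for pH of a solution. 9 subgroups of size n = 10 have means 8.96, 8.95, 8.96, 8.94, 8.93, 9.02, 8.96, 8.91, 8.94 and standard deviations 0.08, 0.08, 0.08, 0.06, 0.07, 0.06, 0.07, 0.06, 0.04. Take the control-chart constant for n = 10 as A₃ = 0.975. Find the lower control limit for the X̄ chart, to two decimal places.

8.89

X̄̄ = (8.96 + 8.95 + 8.96 + 8.94 + 8.93 + 9.02 + 8.96 + 8.91 + 8.94) / 9 = 8.9522
s̄ = (0.08 + 0.08 + 0.08 + 0.06 + 0.07 + 0.06 + 0.07 + 0.06 + 0.04) / 9 = 0.0667
LCL = X̄̄ − A₃·s̄ = 8.9522 − 0.975 × 0.0667 = 8.8872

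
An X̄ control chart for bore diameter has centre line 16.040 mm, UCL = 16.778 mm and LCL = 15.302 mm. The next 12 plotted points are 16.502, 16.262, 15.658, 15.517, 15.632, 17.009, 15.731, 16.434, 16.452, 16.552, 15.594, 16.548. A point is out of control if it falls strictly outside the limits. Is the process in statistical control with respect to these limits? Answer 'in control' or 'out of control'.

Compare each point to [15.302, 16.778]: sample 6 = 17.009 > UCL.

out of control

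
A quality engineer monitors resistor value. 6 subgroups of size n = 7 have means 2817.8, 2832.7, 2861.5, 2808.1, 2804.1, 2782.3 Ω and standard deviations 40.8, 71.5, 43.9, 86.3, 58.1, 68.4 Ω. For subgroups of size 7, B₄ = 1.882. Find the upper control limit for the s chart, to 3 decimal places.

s̄ = (40.8 + 71.5 + 43.9 + 86.3 + 58.1 + 68.4) / 6 = 61.5000
UCL_s = B₄·s̄ = 1.882 × 61.5000 = 115.7430

115.743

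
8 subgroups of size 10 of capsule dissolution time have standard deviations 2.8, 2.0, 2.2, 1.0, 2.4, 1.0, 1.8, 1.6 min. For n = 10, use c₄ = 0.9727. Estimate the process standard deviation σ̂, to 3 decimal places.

1.902

s̄ = (2.8 + 2.0 + 2.2 + 1.0 + 2.4 + 1.0 + 1.8 + 1.6) / 8 = 1.8500
σ̂ = s̄ / c₄ = 1.8500 / 0.9727 = 1.9019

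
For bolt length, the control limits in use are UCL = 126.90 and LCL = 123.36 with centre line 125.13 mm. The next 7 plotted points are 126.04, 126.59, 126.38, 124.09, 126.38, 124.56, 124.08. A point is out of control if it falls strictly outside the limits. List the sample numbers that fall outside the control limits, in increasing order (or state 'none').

none

All 7 points lie within [123.36, 126.90].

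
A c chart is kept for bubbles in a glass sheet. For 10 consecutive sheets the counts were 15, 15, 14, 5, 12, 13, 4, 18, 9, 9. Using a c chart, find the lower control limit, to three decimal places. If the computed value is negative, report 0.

1.271

c̄ = (15 + 15 + 14 + 5 + 12 + 13 + 4 + 18 + 9 + 9) / 10 = 114 / 10 = 11.4000
LCL = c̄ − 3√c̄ = 11.4000 − 3 × 3.3764 = 1.2708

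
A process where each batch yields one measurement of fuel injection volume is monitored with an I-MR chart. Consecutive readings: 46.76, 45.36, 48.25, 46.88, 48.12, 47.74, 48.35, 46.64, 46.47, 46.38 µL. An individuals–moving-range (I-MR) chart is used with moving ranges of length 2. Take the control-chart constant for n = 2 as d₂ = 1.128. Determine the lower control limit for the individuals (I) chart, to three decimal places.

44.181

X̄ = (46.76 + 45.36 + 48.25 + 46.88 + 48.12 + 47.74 + 48.35 + 46.64 + 46.47 + 46.38) / 10 = 47.0950
Moving ranges: 1.40, 2.89, 1.37, 1.24, 0.38, 0.61, 1.71, 0.17, 0.09; M̄R̄ = 9.8600 / 9 = 1.0956
LCL = X̄ − 3·M̄R̄/d₂ = 47.0950 − 3 × 1.0956 / 1.128 = 44.1813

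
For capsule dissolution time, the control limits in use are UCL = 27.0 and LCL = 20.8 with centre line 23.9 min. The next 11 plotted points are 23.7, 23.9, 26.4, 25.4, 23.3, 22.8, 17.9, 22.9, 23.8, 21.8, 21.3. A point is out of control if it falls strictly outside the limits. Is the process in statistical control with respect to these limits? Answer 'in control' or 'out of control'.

Compare each point to [20.8, 27.0]: sample 7 = 17.9 < LCL.

out of control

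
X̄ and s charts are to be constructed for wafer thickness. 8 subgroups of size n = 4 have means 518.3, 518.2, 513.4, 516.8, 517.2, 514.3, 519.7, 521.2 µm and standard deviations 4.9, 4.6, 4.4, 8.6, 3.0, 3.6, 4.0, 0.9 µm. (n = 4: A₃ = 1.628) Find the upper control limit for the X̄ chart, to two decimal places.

524.31

X̄̄ = (518.3 + 518.2 + 513.4 + 516.8 + 517.2 + 514.3 + 519.7 + 521.2) / 8 = 517.3875
s̄ = (4.9 + 4.6 + 4.4 + 8.6 + 3.0 + 3.6 + 4.0 + 0.9) / 8 = 4.2500
UCL = X̄̄ + A₃·s̄ = 517.3875 + 1.628 × 4.2500 = 524.3065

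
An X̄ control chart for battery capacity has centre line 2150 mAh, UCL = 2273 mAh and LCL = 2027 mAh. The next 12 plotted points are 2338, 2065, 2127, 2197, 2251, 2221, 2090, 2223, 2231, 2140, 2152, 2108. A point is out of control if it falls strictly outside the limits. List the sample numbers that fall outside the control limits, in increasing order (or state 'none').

Compare each point to [2027, 2273]: sample 1 = 2338 > UCL.

1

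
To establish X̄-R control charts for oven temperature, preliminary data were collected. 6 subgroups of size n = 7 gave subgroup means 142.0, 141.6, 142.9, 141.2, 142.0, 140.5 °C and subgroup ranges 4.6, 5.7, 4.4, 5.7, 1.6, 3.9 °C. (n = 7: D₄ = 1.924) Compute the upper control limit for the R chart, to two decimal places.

8.31

R̄ = (4.6 + 5.7 + 4.4 + 5.7 + 1.6 + 3.9) / 6 = 25.9000 / 6 = 4.3167
UCL_R = D₄·R̄ = 1.924 × 4.3167 = 8.3053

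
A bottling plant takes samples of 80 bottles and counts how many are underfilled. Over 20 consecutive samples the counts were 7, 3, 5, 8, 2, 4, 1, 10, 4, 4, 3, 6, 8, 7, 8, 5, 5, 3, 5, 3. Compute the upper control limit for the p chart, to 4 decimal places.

p̄ = Σdᵢ / (k·n) = 101 / (20 × 80) = 0.06313
UCL = p̄ + 3·√(p̄(1−p̄)/n) = 0.06313 + 3 × √(0.06313×0.93688/80) = 0.06313 + 3 × 0.02719 = 0.14469

0.1447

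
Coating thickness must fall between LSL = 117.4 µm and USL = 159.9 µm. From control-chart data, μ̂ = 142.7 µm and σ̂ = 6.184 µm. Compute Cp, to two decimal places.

1.15

Cp = (USL − LSL) / (6σ̂) = (159.9 − 117.4) / (6 × 6.184) = 42.5000 / 37.1040 = 1.1454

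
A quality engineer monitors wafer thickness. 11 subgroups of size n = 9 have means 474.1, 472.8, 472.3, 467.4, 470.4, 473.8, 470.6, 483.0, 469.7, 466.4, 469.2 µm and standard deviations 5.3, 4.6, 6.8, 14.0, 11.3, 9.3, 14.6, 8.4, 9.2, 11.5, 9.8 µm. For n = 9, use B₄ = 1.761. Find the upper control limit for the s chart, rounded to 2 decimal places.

s̄ = (5.3 + 4.6 + 6.8 + 14.0 + 11.3 + 9.3 + 14.6 + 8.4 + 9.2 + 11.5 + 9.8) / 11 = 9.5273
UCL_s = B₄·s̄ = 1.761 × 9.5273 = 16.7775

16.78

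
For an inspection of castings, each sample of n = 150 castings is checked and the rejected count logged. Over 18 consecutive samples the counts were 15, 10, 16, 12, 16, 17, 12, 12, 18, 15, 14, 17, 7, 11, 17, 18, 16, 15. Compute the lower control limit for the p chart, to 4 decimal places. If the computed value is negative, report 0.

0.0235

p̄ = Σdᵢ / (k·n) = 258 / (18 × 150) = 0.09556
LCL = p̄ − 3·√(p̄(1−p̄)/n) = 0.09556 − 3 × 0.02400 = 0.02355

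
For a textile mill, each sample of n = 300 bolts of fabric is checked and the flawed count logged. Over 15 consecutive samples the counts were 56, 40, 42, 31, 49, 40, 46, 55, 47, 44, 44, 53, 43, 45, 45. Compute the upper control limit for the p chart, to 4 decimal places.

p̄ = Σdᵢ / (k·n) = 680 / (15 × 300) = 0.15111
UCL = p̄ + 3·√(p̄(1−p̄)/n) = 0.15111 + 3 × √(0.15111×0.84889/300) = 0.15111 + 3 × 0.02068 = 0.21315

0.2131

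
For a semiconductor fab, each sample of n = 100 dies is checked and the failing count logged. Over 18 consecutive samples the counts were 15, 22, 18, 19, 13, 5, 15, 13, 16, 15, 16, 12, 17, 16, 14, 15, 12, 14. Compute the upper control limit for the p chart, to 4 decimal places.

p̄ = Σdᵢ / (k·n) = 267 / (18 × 100) = 0.14833
UCL = p̄ + 3·√(p̄(1−p̄)/n) = 0.14833 + 3 × √(0.14833×0.85167/100) = 0.14833 + 3 × 0.03554 = 0.25496

0.2550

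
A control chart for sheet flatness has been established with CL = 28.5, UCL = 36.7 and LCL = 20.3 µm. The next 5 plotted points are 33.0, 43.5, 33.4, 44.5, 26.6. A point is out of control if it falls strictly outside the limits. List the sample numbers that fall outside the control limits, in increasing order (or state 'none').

2, 4

Compare each point to [20.3, 36.7]: sample 2 = 43.5 > UCL; sample 4 = 44.5 > UCL.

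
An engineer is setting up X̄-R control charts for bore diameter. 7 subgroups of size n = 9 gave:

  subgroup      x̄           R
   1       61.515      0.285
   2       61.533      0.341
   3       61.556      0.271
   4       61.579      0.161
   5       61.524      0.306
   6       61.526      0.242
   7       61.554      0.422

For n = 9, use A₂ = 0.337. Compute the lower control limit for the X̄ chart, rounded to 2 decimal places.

61.44

X̄̄ = (61.515 + 61.533 + 61.556 + 61.579 + 61.524 + 61.526 + 61.554) / 7 = 430.7870 / 7 = 61.5410
R̄ = (0.285 + 0.341 + 0.271 + 0.161 + 0.306 + 0.242 + 0.422) / 7 = 2.0280 / 7 = 0.2897
LCL = X̄̄ − A₂·R̄ = 61.5410 − 0.337 × 0.2897 = 61.4434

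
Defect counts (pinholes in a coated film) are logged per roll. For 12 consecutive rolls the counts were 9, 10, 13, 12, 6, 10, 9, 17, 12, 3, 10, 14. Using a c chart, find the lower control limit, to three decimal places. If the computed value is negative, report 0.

0.734

c̄ = (9 + 10 + 13 + 12 + 6 + 10 + 9 + 17 + 12 + 3 + 10 + 14) / 12 = 125 / 12 = 10.4167
LCL = c̄ − 3√c̄ = 10.4167 − 3 × 3.2275 = 0.7342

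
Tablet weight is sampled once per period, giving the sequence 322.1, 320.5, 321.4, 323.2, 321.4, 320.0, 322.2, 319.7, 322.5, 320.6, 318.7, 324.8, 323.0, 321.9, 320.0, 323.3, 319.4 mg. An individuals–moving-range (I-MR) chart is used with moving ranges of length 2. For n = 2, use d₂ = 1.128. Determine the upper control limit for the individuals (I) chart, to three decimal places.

X̄ = (322.1 + 320.5 + 321.4 + 323.2 + 321.4 + 320.0 + 322.2 + 319.7 + 322.5 + 320.6 + 318.7 + 324.8 + 323.0 + 321.9 + 320.0 + 323.3 + 319.4) / 17 = 321.4529
Moving ranges: 1.6, 0.9, 1.8, 1.8, 1.4, 2.2, 2.5, 2.8, 1.9, 1.9, 6.1, 1.8, 1.1, 1.9, 3.3, 3.9; M̄R̄ = 36.9000 / 16 = 2.3062
UCL = X̄ + 3·M̄R̄/d₂ = 321.4529 + 3 × 2.3062 / 1.128 = 327.5866

327.587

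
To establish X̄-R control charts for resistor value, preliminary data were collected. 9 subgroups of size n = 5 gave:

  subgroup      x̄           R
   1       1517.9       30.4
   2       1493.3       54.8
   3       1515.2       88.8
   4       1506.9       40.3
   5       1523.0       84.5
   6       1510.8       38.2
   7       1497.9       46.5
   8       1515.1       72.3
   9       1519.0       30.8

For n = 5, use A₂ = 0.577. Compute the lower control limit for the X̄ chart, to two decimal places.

1479.81

X̄̄ = (1517.9 + 1493.3 + 1515.2 + 1506.9 + 1523.0 + 1510.8 + 1497.9 + 1515.1 + 1519.0) / 9 = 13599.1000 / 9 = 1511.0111
R̄ = (30.4 + 54.8 + 88.8 + 40.3 + 84.5 + 38.2 + 46.5 + 72.3 + 30.8) / 9 = 486.6000 / 9 = 54.0667
LCL = X̄̄ − A₂·R̄ = 1511.0111 − 0.577 × 54.0667 = 1479.8146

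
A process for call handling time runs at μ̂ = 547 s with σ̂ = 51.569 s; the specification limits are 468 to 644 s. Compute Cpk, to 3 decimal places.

0.511

Cpu = (USL − μ̂) / (3σ̂) = (644 − 547) / (3 × 51.569) = 0.6270; Cpl = (μ̂ − LSL) / (3σ̂) = (547 − 468) / (3 × 51.569) = 0.5106; Cpk = min(Cpu, Cpl) = 0.5106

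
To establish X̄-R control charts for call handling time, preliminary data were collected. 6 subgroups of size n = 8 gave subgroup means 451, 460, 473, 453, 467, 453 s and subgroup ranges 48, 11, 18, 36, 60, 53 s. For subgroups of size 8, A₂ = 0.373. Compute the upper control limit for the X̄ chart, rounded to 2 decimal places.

X̄̄ = (451 + 460 + 473 + 453 + 467 + 453) / 6 = 2757.0000 / 6 = 459.5000
R̄ = (48 + 11 + 18 + 36 + 60 + 53) / 6 = 226.0000 / 6 = 37.6667
UCL = X̄̄ + A₂·R̄ = 459.5000 + 0.373 × 37.6667 = 473.5497

473.55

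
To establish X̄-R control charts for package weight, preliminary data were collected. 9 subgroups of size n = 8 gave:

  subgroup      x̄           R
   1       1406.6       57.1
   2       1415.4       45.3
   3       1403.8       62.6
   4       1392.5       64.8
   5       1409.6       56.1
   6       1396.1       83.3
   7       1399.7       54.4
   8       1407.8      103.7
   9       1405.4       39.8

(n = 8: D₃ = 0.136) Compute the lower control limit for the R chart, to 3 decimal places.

R̄ = (57.1 + 45.3 + 62.6 + 64.8 + 56.1 + 83.3 + 54.4 + 103.7 + 39.8) / 9 = 567.1000 / 9 = 63.0111
LCL_R = D₃·R̄ = 0.136 × 63.0111 = 8.5695

8.570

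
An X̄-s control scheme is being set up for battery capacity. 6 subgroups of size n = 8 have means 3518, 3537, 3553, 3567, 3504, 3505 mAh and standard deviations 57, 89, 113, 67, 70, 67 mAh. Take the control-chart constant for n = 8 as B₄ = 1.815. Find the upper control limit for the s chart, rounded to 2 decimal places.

s̄ = (57 + 89 + 113 + 67 + 70 + 67) / 6 = 77.1667
UCL_s = B₄·s̄ = 1.815 × 77.1667 = 140.0575

140.06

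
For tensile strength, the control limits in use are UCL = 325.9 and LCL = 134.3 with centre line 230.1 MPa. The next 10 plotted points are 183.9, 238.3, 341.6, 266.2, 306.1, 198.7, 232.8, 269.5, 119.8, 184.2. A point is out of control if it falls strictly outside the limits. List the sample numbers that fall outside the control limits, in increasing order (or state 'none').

3, 9

Compare each point to [134.3, 325.9]: sample 3 = 341.6 > UCL; sample 9 = 119.8 < LCL.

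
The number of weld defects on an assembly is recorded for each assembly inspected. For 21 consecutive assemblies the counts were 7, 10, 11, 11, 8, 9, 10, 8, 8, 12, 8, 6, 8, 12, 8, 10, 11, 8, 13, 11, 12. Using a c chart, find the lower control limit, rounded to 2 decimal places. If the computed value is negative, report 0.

c̄ = (7 + 10 + 11 + 11 + 8 + 9 + 10 + 8 + 8 + 12 + 8 + 6 + 8 + 12 + 8 + 10 + 11 + 8 + 13 + 11 + 12) / 21 = 201 / 21 = 9.5714
LCL = c̄ − 3√c̄ = 9.5714 − 3 × 3.0938 = 0.2901

0.29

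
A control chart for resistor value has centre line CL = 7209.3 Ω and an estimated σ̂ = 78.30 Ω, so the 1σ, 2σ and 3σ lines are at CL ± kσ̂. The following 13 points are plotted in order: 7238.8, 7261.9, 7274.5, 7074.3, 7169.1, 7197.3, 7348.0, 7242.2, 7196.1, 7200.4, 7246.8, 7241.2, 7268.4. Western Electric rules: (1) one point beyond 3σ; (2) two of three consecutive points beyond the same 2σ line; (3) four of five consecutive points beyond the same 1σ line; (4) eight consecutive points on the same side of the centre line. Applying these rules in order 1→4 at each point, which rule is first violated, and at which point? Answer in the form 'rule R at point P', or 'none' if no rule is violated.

Zone of each point (C = within 1σ̂, B = 1σ̂–2σ̂, A = 2σ̂–3σ̂, * = beyond 3σ̂; sign = side of CL): 1:+C, 2:+C, 3:+C, 4:-B, 5:-C, 6:-C, 7:+B, 8:+C, 9:-C, 10:-C, 11:+C, 12:+C, 13:+C
No rule fires across all 13 points.

none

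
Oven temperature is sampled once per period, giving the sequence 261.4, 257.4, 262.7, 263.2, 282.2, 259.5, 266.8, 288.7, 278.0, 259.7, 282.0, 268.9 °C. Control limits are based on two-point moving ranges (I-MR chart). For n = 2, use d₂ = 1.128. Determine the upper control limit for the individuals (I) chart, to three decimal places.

X̄ = (261.4 + 257.4 + 262.7 + 263.2 + 282.2 + 259.5 + 266.8 + 288.7 + 278.0 + 259.7 + 282.0 + 268.9) / 12 = 269.2083
Moving ranges: 4.0, 5.3, 0.5, 19.0, 22.7, 7.3, 21.9, 10.7, 18.3, 22.3, 13.1; M̄R̄ = 145.1000 / 11 = 13.1909
UCL = X̄ + 3·M̄R̄/d₂ = 269.2083 + 3 × 13.1909 / 1.128 = 304.2905

304.291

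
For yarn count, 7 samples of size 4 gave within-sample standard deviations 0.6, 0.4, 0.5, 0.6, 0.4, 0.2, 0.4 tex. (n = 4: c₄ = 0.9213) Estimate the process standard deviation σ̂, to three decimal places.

s̄ = (0.6 + 0.4 + 0.5 + 0.6 + 0.4 + 0.2 + 0.4) / 7 = 0.4429
σ̂ = s̄ / c₄ = 0.4429 / 0.9213 = 0.4807

0.481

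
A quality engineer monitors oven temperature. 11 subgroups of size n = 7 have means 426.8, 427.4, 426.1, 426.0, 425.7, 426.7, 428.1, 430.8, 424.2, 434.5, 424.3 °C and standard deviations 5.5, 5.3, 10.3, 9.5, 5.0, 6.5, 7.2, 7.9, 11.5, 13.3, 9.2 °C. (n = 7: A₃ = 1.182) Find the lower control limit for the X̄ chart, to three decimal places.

417.527

X̄̄ = (426.8 + 427.4 + 426.1 + 426.0 + 425.7 + 426.7 + 428.1 + 430.8 + 424.2 + 434.5 + 424.3) / 11 = 427.3273
s̄ = (5.5 + 5.3 + 10.3 + 9.5 + 5.0 + 6.5 + 7.2 + 7.9 + 11.5 + 13.3 + 9.2) / 11 = 8.2909
LCL = X̄̄ − A₃·s̄ = 427.3273 − 1.182 × 8.2909 = 417.5274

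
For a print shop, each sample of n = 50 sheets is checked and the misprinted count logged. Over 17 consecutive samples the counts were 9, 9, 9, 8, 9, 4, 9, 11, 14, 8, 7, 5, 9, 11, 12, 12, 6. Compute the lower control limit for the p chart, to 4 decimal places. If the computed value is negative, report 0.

p̄ = Σdᵢ / (k·n) = 152 / (17 × 50) = 0.17882
LCL = p̄ − 3·√(p̄(1−p̄)/n) = 0.17882 − 3 × 0.05419 = 0.01624

0.0162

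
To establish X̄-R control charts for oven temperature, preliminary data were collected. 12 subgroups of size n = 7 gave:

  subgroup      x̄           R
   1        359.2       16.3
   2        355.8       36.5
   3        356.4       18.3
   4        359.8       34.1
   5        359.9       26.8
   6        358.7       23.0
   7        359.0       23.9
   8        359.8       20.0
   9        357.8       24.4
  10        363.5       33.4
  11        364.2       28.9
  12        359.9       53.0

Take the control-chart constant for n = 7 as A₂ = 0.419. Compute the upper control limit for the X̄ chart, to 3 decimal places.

X̄̄ = (359.2 + 355.8 + 356.4 + 359.8 + 359.9 + 358.7 + 359.0 + 359.8 + 357.8 + 363.5 + 364.2 + 359.9) / 12 = 4314.0000 / 12 = 359.5000
R̄ = (16.3 + 36.5 + 18.3 + 34.1 + 26.8 + 23.0 + 23.9 + 20.0 + 24.4 + 33.4 + 28.9 + 53.0) / 12 = 338.6000 / 12 = 28.2167
UCL = X̄̄ + A₂·R̄ = 359.5000 + 0.419 × 28.2167 = 371.3228

371.323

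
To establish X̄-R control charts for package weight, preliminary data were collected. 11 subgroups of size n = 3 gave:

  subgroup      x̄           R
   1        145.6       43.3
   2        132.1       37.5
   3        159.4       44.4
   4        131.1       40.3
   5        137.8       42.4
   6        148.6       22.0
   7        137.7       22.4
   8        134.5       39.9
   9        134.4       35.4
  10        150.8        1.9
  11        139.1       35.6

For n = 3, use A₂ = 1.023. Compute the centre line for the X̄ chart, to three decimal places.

X̄̄ = (145.6 + 132.1 + 159.4 + 131.1 + 137.8 + 148.6 + 137.7 + 134.5 + 134.4 + 150.8 + 139.1) / 11 = 1551.1000 / 11 = 141.0091
CL = X̄̄ = 141.0091

141.009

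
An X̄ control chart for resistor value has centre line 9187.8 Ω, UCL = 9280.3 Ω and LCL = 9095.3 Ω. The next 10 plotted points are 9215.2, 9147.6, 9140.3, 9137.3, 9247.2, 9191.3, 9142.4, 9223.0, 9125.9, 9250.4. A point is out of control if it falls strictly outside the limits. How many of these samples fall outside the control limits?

All 10 points lie within [9095.3, 9280.3].

0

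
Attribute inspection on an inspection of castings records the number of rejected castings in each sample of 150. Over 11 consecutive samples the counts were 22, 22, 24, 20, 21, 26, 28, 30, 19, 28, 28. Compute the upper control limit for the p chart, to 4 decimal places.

0.2528

p̄ = Σdᵢ / (k·n) = 268 / (11 × 150) = 0.16242
UCL = p̄ + 3·√(p̄(1−p̄)/n) = 0.16242 + 3 × √(0.16242×0.83758/150) = 0.16242 + 3 × 0.03012 = 0.25277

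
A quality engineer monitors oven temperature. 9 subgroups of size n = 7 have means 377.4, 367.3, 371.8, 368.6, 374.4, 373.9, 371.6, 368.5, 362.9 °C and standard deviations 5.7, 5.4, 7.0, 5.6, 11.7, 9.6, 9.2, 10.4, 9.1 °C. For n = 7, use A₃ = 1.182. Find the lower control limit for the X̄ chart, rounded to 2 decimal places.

X̄̄ = (377.4 + 367.3 + 371.8 + 368.6 + 374.4 + 373.9 + 371.6 + 368.5 + 362.9) / 9 = 370.7111
s̄ = (5.7 + 5.4 + 7.0 + 5.6 + 11.7 + 9.6 + 9.2 + 10.4 + 9.1) / 9 = 8.1889
LCL = X̄̄ − A₃·s̄ = 370.7111 − 1.182 × 8.1889 = 361.0318

361.03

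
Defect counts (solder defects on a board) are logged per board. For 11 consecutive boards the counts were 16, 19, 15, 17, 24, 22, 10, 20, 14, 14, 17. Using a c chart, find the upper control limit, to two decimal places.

29.49

c̄ = (16 + 19 + 15 + 17 + 24 + 22 + 10 + 20 + 14 + 14 + 17) / 11 = 188 / 11 = 17.0909
UCL = c̄ + 3√c̄ = 17.0909 + 3 × √17.0909 = 17.0909 + 3 × 4.1341 = 29.4933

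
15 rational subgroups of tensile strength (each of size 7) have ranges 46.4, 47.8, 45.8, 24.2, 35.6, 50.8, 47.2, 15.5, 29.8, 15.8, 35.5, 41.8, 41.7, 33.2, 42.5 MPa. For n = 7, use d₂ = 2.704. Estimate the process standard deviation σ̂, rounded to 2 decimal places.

R̄ = (46.4 + 47.8 + 45.8 + 24.2 + 35.6 + 50.8 + 47.2 + 15.5 + 29.8 + 15.8 + 35.5 + 41.8 + 41.7 + 33.2 + 42.5) / 15 = 36.9067
σ̂ = R̄ / d₂ = 36.9067 / 2.704 = 13.6489

13.65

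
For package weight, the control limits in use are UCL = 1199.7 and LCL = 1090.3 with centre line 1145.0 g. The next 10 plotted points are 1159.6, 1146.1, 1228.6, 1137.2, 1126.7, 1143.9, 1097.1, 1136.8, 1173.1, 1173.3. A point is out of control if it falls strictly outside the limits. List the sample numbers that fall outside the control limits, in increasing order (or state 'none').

Compare each point to [1090.3, 1199.7]: sample 3 = 1228.6 > UCL.

3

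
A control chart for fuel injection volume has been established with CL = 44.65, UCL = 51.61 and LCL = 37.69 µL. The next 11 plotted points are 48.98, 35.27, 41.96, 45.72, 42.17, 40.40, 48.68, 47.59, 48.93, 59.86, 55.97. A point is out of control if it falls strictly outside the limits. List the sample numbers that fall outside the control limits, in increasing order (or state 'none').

Compare each point to [37.69, 51.61]: sample 2 = 35.27 < LCL; sample 10 = 59.86 > UCL; sample 11 = 55.97 > UCL.

2, 10, 11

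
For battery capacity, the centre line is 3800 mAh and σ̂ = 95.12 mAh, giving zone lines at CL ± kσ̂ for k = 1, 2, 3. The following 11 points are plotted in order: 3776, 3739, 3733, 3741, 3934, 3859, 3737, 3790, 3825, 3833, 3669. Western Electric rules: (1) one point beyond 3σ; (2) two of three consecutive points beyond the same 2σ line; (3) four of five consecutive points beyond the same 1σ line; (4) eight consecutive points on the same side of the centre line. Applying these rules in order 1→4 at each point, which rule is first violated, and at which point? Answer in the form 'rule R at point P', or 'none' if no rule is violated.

Zone of each point (C = within 1σ̂, B = 1σ̂–2σ̂, A = 2σ̂–3σ̂, * = beyond 3σ̂; sign = side of CL): 1:-C, 2:-C, 3:-C, 4:-C, 5:+B, 6:+C, 7:-C, 8:-C, 9:+C, 10:+C, 11:-B
No rule fires across all 11 points.

none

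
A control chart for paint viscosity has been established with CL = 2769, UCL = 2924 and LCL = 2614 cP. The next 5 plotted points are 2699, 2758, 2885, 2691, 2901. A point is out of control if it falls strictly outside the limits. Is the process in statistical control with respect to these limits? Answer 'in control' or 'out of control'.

in control

All 5 points lie within [2614, 2924].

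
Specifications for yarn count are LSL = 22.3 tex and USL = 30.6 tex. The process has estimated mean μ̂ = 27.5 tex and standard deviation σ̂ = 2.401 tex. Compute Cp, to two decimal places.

0.58

Cp = (USL − LSL) / (6σ̂) = (30.6 − 22.3) / (6 × 2.401) = 8.3000 / 14.4060 = 0.5761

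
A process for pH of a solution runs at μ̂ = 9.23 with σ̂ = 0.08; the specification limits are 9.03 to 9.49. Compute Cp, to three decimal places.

0.958

Cp = (USL − LSL) / (6σ̂) = (9.49 − 9.03) / (6 × 0.08) = 0.4600 / 0.4800 = 0.9583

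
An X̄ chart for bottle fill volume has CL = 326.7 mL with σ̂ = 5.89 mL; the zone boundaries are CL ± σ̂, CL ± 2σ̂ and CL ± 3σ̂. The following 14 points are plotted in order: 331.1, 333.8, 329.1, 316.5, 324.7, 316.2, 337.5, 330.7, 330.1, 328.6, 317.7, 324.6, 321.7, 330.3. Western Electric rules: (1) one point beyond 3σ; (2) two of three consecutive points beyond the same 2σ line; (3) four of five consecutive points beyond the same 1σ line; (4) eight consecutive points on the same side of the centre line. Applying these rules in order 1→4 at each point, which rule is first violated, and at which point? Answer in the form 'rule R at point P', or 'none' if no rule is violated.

none

Zone of each point (C = within 1σ̂, B = 1σ̂–2σ̂, A = 2σ̂–3σ̂, * = beyond 3σ̂; sign = side of CL): 1:+C, 2:+B, 3:+C, 4:-B, 5:-C, 6:-B, 7:+B, 8:+C, 9:+C, 10:+C, 11:-B, 12:-C, 13:-C, 14:+C
No rule fires across all 14 points.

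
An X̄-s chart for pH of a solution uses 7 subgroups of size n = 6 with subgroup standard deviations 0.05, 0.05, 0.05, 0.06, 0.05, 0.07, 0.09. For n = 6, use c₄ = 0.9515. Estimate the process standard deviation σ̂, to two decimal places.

0.06

s̄ = (0.05 + 0.05 + 0.05 + 0.06 + 0.05 + 0.07 + 0.09) / 7 = 0.0600
σ̂ = s̄ / c₄ = 0.0600 / 0.9515 = 0.0631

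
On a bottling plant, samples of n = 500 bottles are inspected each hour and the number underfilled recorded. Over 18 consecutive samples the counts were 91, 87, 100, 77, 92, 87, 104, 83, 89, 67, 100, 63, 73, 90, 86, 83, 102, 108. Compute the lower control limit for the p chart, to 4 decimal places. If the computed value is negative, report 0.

0.1247

p̄ = Σdᵢ / (k·n) = 1582 / (18 × 500) = 0.17578
LCL = p̄ − 3·√(p̄(1−p̄)/n) = 0.17578 − 3 × 0.01702 = 0.12471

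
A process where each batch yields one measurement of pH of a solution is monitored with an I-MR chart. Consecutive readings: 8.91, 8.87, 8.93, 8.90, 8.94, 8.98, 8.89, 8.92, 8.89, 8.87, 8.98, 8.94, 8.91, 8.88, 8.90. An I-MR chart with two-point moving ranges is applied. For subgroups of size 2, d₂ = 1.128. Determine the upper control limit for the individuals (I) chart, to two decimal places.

X̄ = (8.91 + 8.87 + 8.93 + 8.90 + 8.94 + 8.98 + 8.89 + 8.92 + 8.89 + 8.87 + 8.98 + 8.94 + 8.91 + 8.88 + 8.90) / 15 = 8.9140
Moving ranges: 0.04, 0.06, 0.03, 0.04, 0.04, 0.09, 0.03, 0.03, 0.02, 0.11, 0.04, 0.03, 0.03, 0.02; M̄R̄ = 0.6100 / 14 = 0.0436
UCL = X̄ + 3·M̄R̄/d₂ = 8.9140 + 3 × 0.0436 / 1.128 = 9.0299

9.03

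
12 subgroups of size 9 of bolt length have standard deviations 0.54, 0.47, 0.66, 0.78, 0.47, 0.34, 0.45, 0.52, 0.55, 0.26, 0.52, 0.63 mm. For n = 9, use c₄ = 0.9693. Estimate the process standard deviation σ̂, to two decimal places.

0.53

s̄ = (0.54 + 0.47 + 0.66 + 0.78 + 0.47 + 0.34 + 0.45 + 0.52 + 0.55 + 0.26 + 0.52 + 0.63) / 12 = 0.5158
σ̂ = s̄ / c₄ = 0.5158 / 0.9693 = 0.5322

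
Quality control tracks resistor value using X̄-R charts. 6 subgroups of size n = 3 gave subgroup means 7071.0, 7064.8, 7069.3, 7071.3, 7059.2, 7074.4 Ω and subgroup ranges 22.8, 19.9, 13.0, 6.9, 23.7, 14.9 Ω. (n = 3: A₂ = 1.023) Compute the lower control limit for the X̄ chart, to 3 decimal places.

7051.079

X̄̄ = (7071.0 + 7064.8 + 7069.3 + 7071.3 + 7059.2 + 7074.4) / 6 = 42410.0000 / 6 = 7068.3333
R̄ = (22.8 + 19.9 + 13.0 + 6.9 + 23.7 + 14.9) / 6 = 101.2000 / 6 = 16.8667
LCL = X̄̄ − A₂·R̄ = 7068.3333 − 1.023 × 16.8667 = 7051.0787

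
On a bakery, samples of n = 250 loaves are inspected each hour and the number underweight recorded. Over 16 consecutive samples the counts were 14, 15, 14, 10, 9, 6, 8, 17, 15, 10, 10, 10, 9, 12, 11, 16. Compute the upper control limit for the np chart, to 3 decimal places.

21.613

p̄ = Σdᵢ / (k·n) = 186 / (16 × 250) = 0.04650
UCL = np̄ + 3·√(np̄(1−p̄)) = 11.6250 + 3 × √(11.6250×0.95350) = 11.6250 + 3 × 3.3293 = 21.6130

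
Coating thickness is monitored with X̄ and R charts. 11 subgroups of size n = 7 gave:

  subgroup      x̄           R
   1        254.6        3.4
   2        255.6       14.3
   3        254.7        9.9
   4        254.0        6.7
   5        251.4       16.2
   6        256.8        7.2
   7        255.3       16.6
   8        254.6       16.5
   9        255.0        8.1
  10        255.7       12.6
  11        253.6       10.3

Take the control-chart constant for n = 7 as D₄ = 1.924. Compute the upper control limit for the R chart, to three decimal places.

21.304

R̄ = (3.4 + 14.3 + 9.9 + 6.7 + 16.2 + 7.2 + 16.6 + 16.5 + 8.1 + 12.6 + 10.3) / 11 = 121.8000 / 11 = 11.0727
UCL_R = D₄·R̄ = 1.924 × 11.0727 = 21.3039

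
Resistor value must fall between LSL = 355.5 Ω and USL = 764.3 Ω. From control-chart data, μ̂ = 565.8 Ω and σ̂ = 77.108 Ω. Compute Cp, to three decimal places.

Cp = (USL − LSL) / (6σ̂) = (764.3 − 355.5) / (6 × 77.108) = 408.8000 / 462.6480 = 0.8836

0.884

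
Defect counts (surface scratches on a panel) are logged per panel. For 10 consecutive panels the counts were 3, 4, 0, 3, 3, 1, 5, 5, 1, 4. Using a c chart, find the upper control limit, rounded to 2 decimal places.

c̄ = (3 + 4 + 0 + 3 + 3 + 1 + 5 + 5 + 1 + 4) / 10 = 29 / 10 = 2.9000
UCL = c̄ + 3√c̄ = 2.9000 + 3 × √2.9000 = 2.9000 + 3 × 1.7029 = 8.0088

8.01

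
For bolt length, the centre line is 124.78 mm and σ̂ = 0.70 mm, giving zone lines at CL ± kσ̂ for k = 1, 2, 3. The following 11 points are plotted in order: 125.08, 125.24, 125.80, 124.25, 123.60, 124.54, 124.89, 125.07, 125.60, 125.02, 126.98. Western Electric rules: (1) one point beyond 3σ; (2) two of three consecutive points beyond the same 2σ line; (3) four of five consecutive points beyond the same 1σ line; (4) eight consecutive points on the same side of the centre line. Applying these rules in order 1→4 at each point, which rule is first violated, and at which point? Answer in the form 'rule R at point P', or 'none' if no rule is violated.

Zone of each point (C = within 1σ̂, B = 1σ̂–2σ̂, A = 2σ̂–3σ̂, * = beyond 3σ̂; sign = side of CL): 1:+C, 2:+C, 3:+B, 4:-C, 5:-B, 6:-C, 7:+C, 8:+C, 9:+B, 10:+C, 11:+*
Rule 1 (one point beyond the 3σ limits) is satisfied at point 11.

rule 1 at point 11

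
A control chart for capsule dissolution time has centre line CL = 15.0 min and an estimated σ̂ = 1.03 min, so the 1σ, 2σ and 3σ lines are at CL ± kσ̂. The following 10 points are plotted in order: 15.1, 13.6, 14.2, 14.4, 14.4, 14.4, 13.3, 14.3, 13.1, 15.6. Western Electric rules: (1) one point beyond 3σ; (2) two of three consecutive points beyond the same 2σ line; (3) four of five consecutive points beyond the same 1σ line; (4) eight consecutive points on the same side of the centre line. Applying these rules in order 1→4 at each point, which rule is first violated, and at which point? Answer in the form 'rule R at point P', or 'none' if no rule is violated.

Zone of each point (C = within 1σ̂, B = 1σ̂–2σ̂, A = 2σ̂–3σ̂, * = beyond 3σ̂; sign = side of CL): 1:+C, 2:-B, 3:-C, 4:-C, 5:-C, 6:-C, 7:-B, 8:-C, 9:-B, 10:+C
Rule 4 (eight consecutive points on the same side of the centre line) is satisfied at point 9.

rule 4 at point 9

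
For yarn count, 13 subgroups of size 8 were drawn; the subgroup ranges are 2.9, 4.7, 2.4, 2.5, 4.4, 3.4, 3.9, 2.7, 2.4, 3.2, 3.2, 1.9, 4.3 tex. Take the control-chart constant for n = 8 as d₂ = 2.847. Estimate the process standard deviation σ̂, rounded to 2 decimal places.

R̄ = (2.9 + 4.7 + 2.4 + 2.5 + 4.4 + 3.4 + 3.9 + 2.7 + 2.4 + 3.2 + 3.2 + 1.9 + 4.3) / 13 = 3.2231
σ̂ = R̄ / d₂ = 3.2231 / 2.847 = 1.1321

1.13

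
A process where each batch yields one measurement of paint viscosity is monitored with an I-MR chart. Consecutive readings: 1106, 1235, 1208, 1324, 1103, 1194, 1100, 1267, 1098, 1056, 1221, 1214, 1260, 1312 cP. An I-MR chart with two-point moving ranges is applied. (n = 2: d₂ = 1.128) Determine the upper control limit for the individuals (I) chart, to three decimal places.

1463.991

X̄ = (1106 + 1235 + 1208 + 1324 + 1103 + 1194 + 1100 + 1267 + 1098 + 1056 + 1221 + 1214 + 1260 + 1312) / 14 = 1192.7143
Moving ranges: 129, 27, 116, 221, 91, 94, 167, 169, 42, 165, 7, 46, 52; M̄R̄ = 1326.0000 / 13 = 102.0000
UCL = X̄ + 3·M̄R̄/d₂ = 1192.7143 + 3 × 102.0000 / 1.128 = 1463.9909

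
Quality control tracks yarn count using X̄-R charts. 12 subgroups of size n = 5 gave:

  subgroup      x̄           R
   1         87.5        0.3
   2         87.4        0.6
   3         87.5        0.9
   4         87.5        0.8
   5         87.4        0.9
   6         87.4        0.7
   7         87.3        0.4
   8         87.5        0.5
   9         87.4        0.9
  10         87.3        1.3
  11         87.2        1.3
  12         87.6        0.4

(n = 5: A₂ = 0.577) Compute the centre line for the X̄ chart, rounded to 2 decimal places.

87.42

X̄̄ = (87.5 + 87.4 + 87.5 + 87.5 + 87.4 + 87.4 + 87.3 + 87.5 + 87.4 + 87.3 + 87.2 + 87.6) / 12 = 1049.0000 / 12 = 87.4167
CL = X̄̄ = 87.4167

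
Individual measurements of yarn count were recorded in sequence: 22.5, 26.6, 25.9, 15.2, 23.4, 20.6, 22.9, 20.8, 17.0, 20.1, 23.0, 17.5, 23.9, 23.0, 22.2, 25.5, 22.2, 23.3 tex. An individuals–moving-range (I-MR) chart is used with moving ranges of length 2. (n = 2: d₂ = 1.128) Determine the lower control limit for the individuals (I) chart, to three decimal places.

X̄ = (22.5 + 26.6 + 25.9 + 15.2 + 23.4 + 20.6 + 22.9 + 20.8 + 17.0 + 20.1 + 23.0 + 17.5 + 23.9 + 23.0 + 22.2 + 25.5 + 22.2 + 23.3) / 18 = 21.9778
Moving ranges: 4.1, 0.7, 10.7, 8.2, 2.8, 2.3, 2.1, 3.8, 3.1, 2.9, 5.5, 6.4, 0.9, 0.8, 3.3, 3.3, 1.1; M̄R̄ = 62.0000 / 17 = 3.6471
LCL = X̄ − 3·M̄R̄/d₂ = 21.9778 − 3 × 3.6471 / 1.128 = 12.2782

12.278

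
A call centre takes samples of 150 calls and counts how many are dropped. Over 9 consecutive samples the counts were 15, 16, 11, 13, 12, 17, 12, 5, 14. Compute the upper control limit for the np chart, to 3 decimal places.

23.035

p̄ = Σdᵢ / (k·n) = 115 / (9 × 150) = 0.08519
UCL = np̄ + 3·√(np̄(1−p̄)) = 12.7778 + 3 × √(12.7778×0.91481) = 12.7778 + 3 × 3.4190 = 23.0347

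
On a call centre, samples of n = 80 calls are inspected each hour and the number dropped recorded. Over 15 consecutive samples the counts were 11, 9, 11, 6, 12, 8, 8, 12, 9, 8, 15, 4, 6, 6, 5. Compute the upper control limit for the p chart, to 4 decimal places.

p̄ = Σdᵢ / (k·n) = 130 / (15 × 80) = 0.10833
UCL = p̄ + 3·√(p̄(1−p̄)/n) = 0.10833 + 3 × √(0.10833×0.89167/80) = 0.10833 + 3 × 0.03475 = 0.21258

0.2126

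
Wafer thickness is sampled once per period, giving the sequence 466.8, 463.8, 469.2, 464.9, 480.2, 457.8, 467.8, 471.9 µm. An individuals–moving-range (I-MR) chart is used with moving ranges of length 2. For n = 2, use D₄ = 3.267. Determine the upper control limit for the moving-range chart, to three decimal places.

Moving ranges: 3.0, 5.4, 4.3, 15.3, 22.4, 10.0, 4.1; M̄R̄ = 64.5000 / 7 = 9.2143
UCL_MR = D₄·M̄R̄ = 3.267 × 9.2143 = 30.1031

30.103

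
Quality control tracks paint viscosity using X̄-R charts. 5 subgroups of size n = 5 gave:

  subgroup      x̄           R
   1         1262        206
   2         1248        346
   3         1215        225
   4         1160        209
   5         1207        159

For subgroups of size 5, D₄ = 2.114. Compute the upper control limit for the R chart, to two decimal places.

484.11

R̄ = (206 + 346 + 225 + 209 + 159) / 5 = 1145.0000 / 5 = 229.0000
UCL_R = D₄·R̄ = 2.114 × 229.0000 = 484.1060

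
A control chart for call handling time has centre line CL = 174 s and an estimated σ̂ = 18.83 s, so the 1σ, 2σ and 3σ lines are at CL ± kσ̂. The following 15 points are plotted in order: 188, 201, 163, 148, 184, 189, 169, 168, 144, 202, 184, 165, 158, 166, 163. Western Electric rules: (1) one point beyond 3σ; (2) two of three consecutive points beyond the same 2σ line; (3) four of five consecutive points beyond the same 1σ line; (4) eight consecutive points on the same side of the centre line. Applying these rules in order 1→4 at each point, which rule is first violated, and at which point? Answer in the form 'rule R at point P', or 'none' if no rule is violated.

none

Zone of each point (C = within 1σ̂, B = 1σ̂–2σ̂, A = 2σ̂–3σ̂, * = beyond 3σ̂; sign = side of CL): 1:+C, 2:+B, 3:-C, 4:-B, 5:+C, 6:+C, 7:-C, 8:-C, 9:-B, 10:+B, 11:+C, 12:-C, 13:-C, 14:-C, 15:-C
No rule fires across all 15 points.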